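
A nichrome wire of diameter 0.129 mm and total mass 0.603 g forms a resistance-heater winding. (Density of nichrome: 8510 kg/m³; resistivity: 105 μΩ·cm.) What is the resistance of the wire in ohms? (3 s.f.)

ρ = 105 μΩ·cm = 1.05×10^-6 Ω·m
A = π(d/2)² = π(6.4500e-05 m)² = 1.3070e-08 m²
L = m/(density·A) = 6.030×10^-4/(8510×1.3070e-08) = 5.421 m
R = ρL/A = (1.05×10^-6)(5.421)/(1.3070e-08) = 436 Ω

436 Ω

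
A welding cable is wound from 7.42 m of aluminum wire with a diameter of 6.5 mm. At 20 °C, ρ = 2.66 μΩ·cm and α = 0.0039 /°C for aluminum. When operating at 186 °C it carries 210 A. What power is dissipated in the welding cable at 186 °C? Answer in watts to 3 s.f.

ρ = 2.66 μΩ·cm = 2.66×10^-8 Ω·m
A = π(d/2)² = π(3.2500e-03 m)² = 3.318e-05 m²
R₍20₎ = ρL/A = (2.66×10^-8)(7.42)/(3.318e-05) = 0.005948 Ω
R₍186₎ = R₍20₎(1 + αΔT) = 0.005948 × (1 + 0.0039×166) = 0.009799 Ω
P = I²R = (210)² × 0.009799 = 432 W

432 W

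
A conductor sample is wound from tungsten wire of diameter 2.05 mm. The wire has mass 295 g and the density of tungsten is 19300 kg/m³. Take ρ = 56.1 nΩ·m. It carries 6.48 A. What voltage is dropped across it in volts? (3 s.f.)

0.510 V

ρ = 56.1 nΩ·m = 5.61×10^-8 Ω·m
A = π(d/2)² = π(1.0250e-03 m)² = 3.3006e-06 m²
L = m/(density·A) = 0.295/(19300×3.3006e-06) = 4.631 m
R = ρL/A = (5.61×10^-8)(4.631)/(3.3006e-06) = 0.07871 Ω
V = IR = 6.48 × 0.07871 = 0.510 V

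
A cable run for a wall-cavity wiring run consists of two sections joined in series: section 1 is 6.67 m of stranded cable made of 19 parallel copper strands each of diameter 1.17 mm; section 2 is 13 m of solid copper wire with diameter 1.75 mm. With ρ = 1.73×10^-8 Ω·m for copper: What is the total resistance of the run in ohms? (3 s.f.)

0.0992 Ω

Section 1: A_strand = π(5.8500e-04)² = 1.075e-06 m²; R₁ = ρL/(N·A_s) = (1.73×10^-8)(6.67)/(19×1.075e-06) = 0.005649 Ω
Section 2: A = π(d/2)² = π(8.7500e-04 m)² = 2.405e-06 m²
R₂ = (1.73×10^-8)(13)/(2.405e-06) = 0.0935 Ω
R = R₁ + R₂ = 0.0992 Ω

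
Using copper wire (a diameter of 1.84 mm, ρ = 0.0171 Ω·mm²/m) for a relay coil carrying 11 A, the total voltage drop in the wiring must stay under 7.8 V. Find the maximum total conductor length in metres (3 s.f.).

ρ = 0.0171 Ω·mm²/m = 1.71×10^-8 Ω·m
A = π(d/2)² = π(9.2000e-04 m)² = 2.659e-06 m²
L_max = V_max·A/(1·ρI) = (7.8)(2.659e-06)/(1.71×10^-8×11) = 110 m

110 m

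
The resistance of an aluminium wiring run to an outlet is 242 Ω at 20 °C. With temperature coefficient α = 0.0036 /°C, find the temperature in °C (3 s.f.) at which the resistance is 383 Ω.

182 °C

R = R₀(1 + α(T − T₀)) ⇒ T = T₀ + (R/R₀ − 1)/α
T = 20 + (383/242 − 1)/0.0036 = 20 + (0.5826)/0.0036 = 182 °C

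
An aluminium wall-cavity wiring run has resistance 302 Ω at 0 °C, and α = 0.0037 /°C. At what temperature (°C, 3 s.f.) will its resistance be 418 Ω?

R = R₀(1 + α(T − T₀)) ⇒ T = T₀ + (R/R₀ − 1)/α
T = 0 + (418/302 − 1)/0.0037 = 0 + (0.3841)/0.0037 = 104 °C

104 °C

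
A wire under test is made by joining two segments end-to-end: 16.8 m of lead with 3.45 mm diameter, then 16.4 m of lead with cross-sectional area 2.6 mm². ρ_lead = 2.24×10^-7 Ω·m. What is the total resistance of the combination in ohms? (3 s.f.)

1.82 Ω

Segment 1: A = π(d/2)² = π(1.7250e-03 m)² = 9.348e-06 m²
R₁ = ρL/A = (2.24×10^-7)(16.8)/(9.348e-06) = 0.4026 Ω
Segment 2: A = 2.6 mm² = 2.600e-06 m²
R₂ = (2.24×10^-7)(16.4)/(2.600e-06) = 1.413 Ω
R = R₁ + R₂ = 1.82 Ω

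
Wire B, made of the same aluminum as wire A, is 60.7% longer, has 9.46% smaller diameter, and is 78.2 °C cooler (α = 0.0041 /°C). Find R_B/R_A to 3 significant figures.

1.33

R ∝ ρL/d² with ρ ∝ (1+αΔT), so R_B/R_A = (1 + 60.7/100) × (1 − 9.46/100)⁻² × (1 − 0.0041×78.2)
= 1.607 × 1.22 × 0.6794 = 1.33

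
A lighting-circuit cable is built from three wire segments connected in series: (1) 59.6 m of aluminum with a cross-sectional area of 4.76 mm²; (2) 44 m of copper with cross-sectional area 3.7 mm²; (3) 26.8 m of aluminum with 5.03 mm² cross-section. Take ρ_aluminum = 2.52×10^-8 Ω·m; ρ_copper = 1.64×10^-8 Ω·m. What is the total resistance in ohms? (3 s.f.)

Seg 1: A = 4.76 mm² = 4.760e-06 m²
R_1 = (2.52×10^-8)(59.6)/(4.760e-06) = 0.3155 Ω
Seg 2: A = 3.7 mm² = 3.700e-06 m²
R_2 = (1.64×10^-8)(44)/(3.700e-06) = 0.195 Ω
Seg 3: A = 5.03 mm² = 5.030e-06 m²
R_3 = (2.52×10^-8)(26.8)/(5.030e-06) = 0.1343 Ω
R_total = R_1 + R_2 + R_3 = 0.645 Ω

0.645 Ω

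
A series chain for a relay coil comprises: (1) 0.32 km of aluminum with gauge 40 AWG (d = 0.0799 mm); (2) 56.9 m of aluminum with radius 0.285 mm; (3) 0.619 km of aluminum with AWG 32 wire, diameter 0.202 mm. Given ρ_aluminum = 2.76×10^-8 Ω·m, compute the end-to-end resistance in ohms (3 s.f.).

Seg 1: A = π(0.0799/2 mm)² = π(3.9950e-05 m)² = 5.014e-09 m²
R_1 = (2.76×10^-8)(320)/(5.014e-09) = 1761 Ω
Seg 2: A = πr² = π(2.8500e-04 m)² = 2.552e-07 m²
R_2 = (2.76×10^-8)(56.9)/(2.552e-07) = 6.154 Ω
Seg 3: A = π(0.202/2 mm)² = π(1.0100e-04 m)² = 3.205e-08 m²
R_3 = (2.76×10^-8)(619)/(3.205e-08) = 533.1 Ω
R_total = R_1 + R_2 + R_3 = 2300 Ω

2300 Ω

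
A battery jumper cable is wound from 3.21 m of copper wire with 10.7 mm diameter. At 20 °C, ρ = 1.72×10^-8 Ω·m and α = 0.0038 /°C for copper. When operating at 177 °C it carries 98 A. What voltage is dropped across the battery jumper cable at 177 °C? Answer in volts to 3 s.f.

0.0961 V

A = π(d/2)² = π(5.3500e-03 m)² = 8.992e-05 m²
R₍20₎ = ρL/A = (1.72×10^-8)(3.21)/(8.992e-05) = 6.140×10^-4 Ω
R₍177₎ = R₍20₎(1 + αΔT) = 6.140×10^-4 × (1 + 0.0038×157) = 9.803×10^-4 Ω
V = IR = 98 × 9.803×10^-4 = 0.0961 V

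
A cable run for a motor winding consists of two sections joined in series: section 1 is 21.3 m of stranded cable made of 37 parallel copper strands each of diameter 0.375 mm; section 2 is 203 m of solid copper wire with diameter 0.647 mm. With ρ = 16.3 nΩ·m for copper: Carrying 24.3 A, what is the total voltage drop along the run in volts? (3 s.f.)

ρ = 16.3 nΩ·m = 1.63×10^-8 Ω·m
Section 1: A_strand = π(1.8750e-04)² = 1.104e-07 m²; R₁ = ρL/(N·A_s) = (1.63×10^-8)(21.3)/(37×1.104e-07) = 0.08496 Ω
Section 2: A = π(d/2)² = π(3.2350e-04 m)² = 3.288e-07 m²
R₂ = (1.63×10^-8)(203)/(3.288e-07) = 10.06 Ω
R = R₁ + R₂ = 10.15 Ω
V = IR = 24.3 × 10.15 = 247 V

247 V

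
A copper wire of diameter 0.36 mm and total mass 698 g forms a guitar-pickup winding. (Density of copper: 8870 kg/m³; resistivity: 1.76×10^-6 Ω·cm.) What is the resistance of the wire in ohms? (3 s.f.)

134 Ω

ρ = 1.76×10^-6 Ω·cm = 1.76×10^-8 Ω·m
A = π(d/2)² = π(1.8000e-04 m)² = 1.0179e-07 m²
L = m/(density·A) = 0.698/(8870×1.0179e-07) = 773.1 m
R = ρL/A = (1.76×10^-8)(773.1)/(1.0179e-07) = 134 Ω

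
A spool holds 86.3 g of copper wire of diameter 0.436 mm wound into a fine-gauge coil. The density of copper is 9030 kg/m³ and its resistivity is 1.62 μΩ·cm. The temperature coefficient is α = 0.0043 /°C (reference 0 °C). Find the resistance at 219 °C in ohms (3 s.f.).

ρ = 1.62 μΩ·cm = 1.62×10^-8 Ω·m
A = π(d/2)² = π(2.1800e-04 m)² = 1.4930e-07 m²
L = m/(density·A) = 0.0863/(9030×1.4930e-07) = 64.01 m
R = ρL/A = (1.62×10^-8)(64.01)/(1.4930e-07) = 6.946 Ω
R(219 °C) = 6.946 × (1 + 0.0043×219) = 13.5 Ω

13.5 Ω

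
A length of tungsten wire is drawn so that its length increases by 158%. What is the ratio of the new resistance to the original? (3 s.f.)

6.66

k = 1 + 158/100 = 2.58; volume constant ⇒ A' = A/k, so R' = k²R.
Factor = 6.66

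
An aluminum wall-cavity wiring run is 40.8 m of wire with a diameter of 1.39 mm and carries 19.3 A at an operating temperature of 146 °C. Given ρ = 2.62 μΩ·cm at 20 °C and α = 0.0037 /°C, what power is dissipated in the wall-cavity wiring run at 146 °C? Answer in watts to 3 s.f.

385 W

ρ = 2.62 μΩ·cm = 2.62×10^-8 Ω·m
A = π(d/2)² = π(6.9500e-04 m)² = 1.517e-06 m²
R₍20₎ = ρL/A = (2.62×10^-8)(40.8)/(1.517e-06) = 0.7044 Ω
R₍146₎ = R₍20₎(1 + αΔT) = 0.7044 × (1 + 0.0037×126) = 1.033 Ω
P = I²R = (19.3)² × 1.033 = 385 W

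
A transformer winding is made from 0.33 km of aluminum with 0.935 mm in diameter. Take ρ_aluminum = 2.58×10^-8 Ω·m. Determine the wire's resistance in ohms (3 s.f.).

12.4 Ω

A = π(d/2)² = π(4.6750e-04 m)² = 6.866e-07 m²
R = ρL/A = (2.58×10^-8)(330 m)/(6.866e-07 m²) = 12.4 Ω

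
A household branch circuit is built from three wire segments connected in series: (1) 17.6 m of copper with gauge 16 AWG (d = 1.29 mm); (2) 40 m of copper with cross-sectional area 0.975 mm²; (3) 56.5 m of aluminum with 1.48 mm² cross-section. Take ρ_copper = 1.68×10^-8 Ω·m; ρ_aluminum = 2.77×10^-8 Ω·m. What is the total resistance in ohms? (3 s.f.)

1.97 Ω

Seg 1: A = π(1.29/2 mm)² = π(6.4500e-04 m)² = 1.307e-06 m²
R_1 = (1.68×10^-8)(17.6)/(1.307e-06) = 0.2262 Ω
Seg 2: A = 0.975 mm² = 9.750e-07 m²
R_2 = (1.68×10^-8)(40)/(9.750e-07) = 0.6892 Ω
Seg 3: A = 1.48 mm² = 1.480e-06 m²
R_3 = (2.77×10^-8)(56.5)/(1.480e-06) = 1.057 Ω
R_total = R_1 + R_2 + R_3 = 1.97 Ω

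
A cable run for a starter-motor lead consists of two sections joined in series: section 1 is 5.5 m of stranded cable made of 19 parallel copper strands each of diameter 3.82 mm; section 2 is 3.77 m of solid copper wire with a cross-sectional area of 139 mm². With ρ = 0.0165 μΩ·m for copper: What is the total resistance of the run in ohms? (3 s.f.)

8.64×10^-4 Ω

ρ = 0.0165 μΩ·m = 1.65×10^-8 Ω·m
Section 1: A_strand = π(1.9100e-03)² = 1.146e-05 m²; R₁ = ρL/(N·A_s) = (1.65×10^-8)(5.5)/(19×1.146e-05) = 4.168×10^-4 Ω
Section 2: A = 139 mm² = 1.390e-04 m²
R₂ = (1.65×10^-8)(3.77)/(1.390e-04) = 4.475×10^-4 Ω
R = R₁ + R₂ = 8.64×10^-4 Ω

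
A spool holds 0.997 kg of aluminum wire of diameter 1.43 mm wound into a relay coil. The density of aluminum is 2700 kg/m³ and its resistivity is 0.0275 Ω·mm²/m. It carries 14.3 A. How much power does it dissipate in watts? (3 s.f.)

805 W

ρ = 0.0275 Ω·mm²/m = 2.75×10^-8 Ω·m
A = π(d/2)² = π(7.1500e-04 m)² = 1.6061e-06 m²
L = m/(density·A) = 0.997/(2700×1.6061e-06) = 229.9 m
R = ρL/A = (2.75×10^-8)(229.9)/(1.6061e-06) = 3.937 Ω
P = I²R = (14.3)² × 3.937 = 805 W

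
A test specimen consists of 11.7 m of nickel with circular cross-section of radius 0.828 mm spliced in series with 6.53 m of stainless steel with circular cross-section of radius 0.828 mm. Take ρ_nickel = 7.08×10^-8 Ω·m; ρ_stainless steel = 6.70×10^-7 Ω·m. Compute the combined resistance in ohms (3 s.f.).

2.42 Ω

Segment 1: A = πr² = π(8.2800e-04 m)² = 2.154e-06 m²
R₁ = ρL/A = (7.08×10^-8)(11.7)/(2.154e-06) = 0.3846 Ω
R₂ = (6.70×10^-7)(6.53)/(2.154e-06) = 2.031 Ω
R = R₁ + R₂ = 2.42 Ω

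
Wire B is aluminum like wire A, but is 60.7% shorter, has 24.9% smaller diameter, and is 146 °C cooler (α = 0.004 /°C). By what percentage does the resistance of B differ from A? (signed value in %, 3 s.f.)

-71.0%

R ∝ ρL/d² with ρ ∝ (1+αΔT), so R_B/R_A = (1 − 60.7/100) × (1 − 24.9/100)⁻² × (1 − 0.004×146)
= 0.393 × 1.773 × 0.416 = 0.2899
(R_B − R_A)/R_A = 0.2899 − 1 = -71.0%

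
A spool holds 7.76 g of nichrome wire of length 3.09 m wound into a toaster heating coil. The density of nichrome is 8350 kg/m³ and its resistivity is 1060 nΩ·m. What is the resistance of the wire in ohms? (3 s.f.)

ρ = 1060 nΩ·m = 1.06×10^-6 Ω·m
A = m/(density·L) = 0.00776/(8350×3.09) = 3.0076e-07 m²
R = ρL/A = (1.06×10^-6)(3.09)/(3.0076e-07) = 10.9 Ω

10.9 Ω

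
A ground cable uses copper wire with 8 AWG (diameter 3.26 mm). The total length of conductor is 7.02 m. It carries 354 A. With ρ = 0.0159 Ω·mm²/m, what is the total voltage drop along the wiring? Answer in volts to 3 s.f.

4.73 V

ρ = 0.0159 Ω·mm²/m = 1.59×10^-8 Ω·m
A = π(3.26/2 mm)² = π(1.6300e-03 m)² = 8.347e-06 m²
R = ρL/A = (1.59×10^-8)(7.02)/(8.347e-06) = 0.01337 Ω
V = IR = 354 × 0.01337 = 4.73 V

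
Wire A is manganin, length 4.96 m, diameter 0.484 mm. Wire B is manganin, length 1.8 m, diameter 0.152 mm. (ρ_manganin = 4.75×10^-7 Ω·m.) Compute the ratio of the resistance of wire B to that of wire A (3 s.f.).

R ∝ ρL/d², so R_B/R_A = (L_B/L_A) × (d_A/d_B)²
= (1.8/4.96) × (0.484/0.152)² = 3.68

3.68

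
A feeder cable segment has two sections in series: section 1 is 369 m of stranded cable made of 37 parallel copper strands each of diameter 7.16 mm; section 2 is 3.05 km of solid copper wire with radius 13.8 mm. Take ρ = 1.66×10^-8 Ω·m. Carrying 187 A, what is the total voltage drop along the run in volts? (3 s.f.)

16.6 V

Section 1: A_strand = π(3.5800e-03)² = 4.026e-05 m²; R₁ = ρL/(N·A_s) = (1.66×10^-8)(369)/(37×4.026e-05) = 0.004112 Ω
Section 2: A = πr² = π(1.3800e-02 m)² = 5.983e-04 m²
R₂ = (1.66×10^-8)(3050)/(5.983e-04) = 0.08463 Ω
R = R₁ + R₂ = 0.08874 Ω
V = IR = 187 × 0.08874 = 16.6 V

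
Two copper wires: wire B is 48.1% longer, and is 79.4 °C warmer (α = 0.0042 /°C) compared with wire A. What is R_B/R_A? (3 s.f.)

R ∝ ρL/d² with ρ ∝ (1+αΔT), so R_B/R_A = (1 + 48.1/100) × (1 + 0.0042×79.4)
= 1.481 × 1.333 = 1.97

1.97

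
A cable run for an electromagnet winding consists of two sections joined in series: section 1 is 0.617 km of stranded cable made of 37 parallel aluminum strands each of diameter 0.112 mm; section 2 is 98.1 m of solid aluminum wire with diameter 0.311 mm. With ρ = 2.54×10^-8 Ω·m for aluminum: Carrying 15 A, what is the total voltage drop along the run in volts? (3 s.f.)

Section 1: A_strand = π(5.6000e-05)² = 9.852e-09 m²; R₁ = ρL/(N·A_s) = (2.54×10^-8)(617)/(37×9.852e-09) = 42.99 Ω
Section 2: A = π(d/2)² = π(1.5550e-04 m)² = 7.596e-08 m²
R₂ = (2.54×10^-8)(98.1)/(7.596e-08) = 32.8 Ω
R = R₁ + R₂ = 75.79 Ω
V = IR = 15 × 75.79 = 1140 V

1140 V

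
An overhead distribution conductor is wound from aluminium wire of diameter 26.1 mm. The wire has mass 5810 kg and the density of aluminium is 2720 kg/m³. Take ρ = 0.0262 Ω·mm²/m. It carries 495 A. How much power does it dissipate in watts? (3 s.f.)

47900 W

ρ = 0.0262 Ω·mm²/m = 2.62×10^-8 Ω·m
A = π(d/2)² = π(1.3050e-02 m)² = 5.3502e-04 m²
L = m/(density·A) = 5810/(2720×5.3502e-04) = 3992 m
R = ρL/A = (2.62×10^-8)(3992)/(5.3502e-04) = 0.1955 Ω
P = I²R = (495)² × 0.1955 = 47900 W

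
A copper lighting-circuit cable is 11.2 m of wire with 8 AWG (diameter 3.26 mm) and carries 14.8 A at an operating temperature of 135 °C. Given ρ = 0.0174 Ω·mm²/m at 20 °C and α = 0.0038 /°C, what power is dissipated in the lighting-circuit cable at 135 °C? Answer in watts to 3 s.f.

ρ = 0.0174 Ω·mm²/m = 1.74×10^-8 Ω·m
A = π(3.26/2 mm)² = π(1.6300e-03 m)² = 8.347e-06 m²
R₍20₎ = ρL/A = (1.74×10^-8)(11.2)/(8.347e-06) = 0.02335 Ω
R₍135₎ = R₍20₎(1 + αΔT) = 0.02335 × (1 + 0.0038×115) = 0.03355 Ω
P = I²R = (14.8)² × 0.03355 = 7.35 W

7.35 W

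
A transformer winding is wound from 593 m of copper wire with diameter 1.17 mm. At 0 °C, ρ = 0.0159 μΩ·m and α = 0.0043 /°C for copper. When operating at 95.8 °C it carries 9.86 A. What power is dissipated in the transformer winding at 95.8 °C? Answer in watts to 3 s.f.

1200 W

ρ = 0.0159 μΩ·m = 1.59×10^-8 Ω·m
A = π(d/2)² = π(5.8500e-04 m)² = 1.075e-06 m²
R₍0₎ = ρL/A = (1.59×10^-8)(593)/(1.075e-06) = 8.77 Ω
R₍95.8₎ = R₍0₎(1 + αΔT) = 8.77 × (1 + 0.0043×95.8) = 12.38 Ω
P = I²R = (9.86)² × 12.38 = 1200 W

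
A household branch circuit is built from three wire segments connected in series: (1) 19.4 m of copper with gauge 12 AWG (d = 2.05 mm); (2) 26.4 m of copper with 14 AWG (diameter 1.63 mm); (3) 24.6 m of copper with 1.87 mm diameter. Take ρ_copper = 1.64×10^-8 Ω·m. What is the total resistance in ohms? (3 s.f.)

0.451 Ω

Seg 1: A = π(2.05/2 mm)² = π(1.0250e-03 m)² = 3.301e-06 m²
R_1 = (1.64×10^-8)(19.4)/(3.301e-06) = 0.09639 Ω
Seg 2: A = π(1.63/2 mm)² = π(8.1500e-04 m)² = 2.087e-06 m²
R_2 = (1.64×10^-8)(26.4)/(2.087e-06) = 0.2075 Ω
Seg 3: A = π(d/2)² = π(9.3500e-04 m)² = 2.746e-06 m²
R_3 = (1.64×10^-8)(24.6)/(2.746e-06) = 0.1469 Ω
R_total = R_1 + R_2 + R_3 = 0.451 Ω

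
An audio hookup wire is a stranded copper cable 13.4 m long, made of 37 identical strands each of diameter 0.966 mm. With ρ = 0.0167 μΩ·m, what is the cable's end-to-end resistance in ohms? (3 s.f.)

0.00825 Ω

ρ = 0.0167 μΩ·m = 1.67×10^-8 Ω·m
A_strand = π(4.8300e-04 m)² = 7.329e-07 m²
R_strand = ρL/A = (1.67×10^-8)(13.4)/(7.329e-07) = 0.3053 Ω
R_total = R_strand/N = 0.3053/37 = 0.00825 Ω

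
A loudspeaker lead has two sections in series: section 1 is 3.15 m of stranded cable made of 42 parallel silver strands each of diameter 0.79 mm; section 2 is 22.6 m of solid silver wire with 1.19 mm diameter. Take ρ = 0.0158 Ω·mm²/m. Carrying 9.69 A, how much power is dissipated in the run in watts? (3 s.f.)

30.4 W

ρ = 0.0158 Ω·mm²/m = 1.58×10^-8 Ω·m
Section 1: A_strand = π(3.9500e-04)² = 4.902e-07 m²; R₁ = ρL/(N·A_s) = (1.58×10^-8)(3.15)/(42×4.902e-07) = 0.002418 Ω
Section 2: A = π(d/2)² = π(5.9500e-04 m)² = 1.112e-06 m²
R₂ = (1.58×10^-8)(22.6)/(1.112e-06) = 0.3211 Ω
R = R₁ + R₂ = 0.3235 Ω
P = I²R = (9.69)² × 0.3235 = 30.4 W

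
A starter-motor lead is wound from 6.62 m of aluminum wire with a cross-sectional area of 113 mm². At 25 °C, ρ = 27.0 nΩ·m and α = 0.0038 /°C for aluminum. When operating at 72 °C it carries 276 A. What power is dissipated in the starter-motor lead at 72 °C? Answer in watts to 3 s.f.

ρ = 27.0 nΩ·m = 2.70×10^-8 Ω·m
A = 113 mm² = 1.130e-04 m²
R₍25₎ = ρL/A = (2.70×10^-8)(6.62)/(1.130e-04) = 0.001582 Ω
R₍72₎ = R₍25₎(1 + αΔT) = 0.001582 × (1 + 0.0038×47) = 0.001864 Ω
P = I²R = (276)² × 0.001864 = 142 W

142 W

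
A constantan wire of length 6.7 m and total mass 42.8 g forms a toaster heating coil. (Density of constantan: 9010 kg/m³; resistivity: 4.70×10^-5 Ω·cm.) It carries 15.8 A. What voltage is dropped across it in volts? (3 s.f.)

ρ = 4.70×10^-5 Ω·cm = 4.70×10^-7 Ω·m
A = m/(density·L) = 0.0428/(9010×6.7) = 7.0900e-07 m²
R = ρL/A = (4.70×10^-7)(6.7)/(7.0900e-07) = 4.441 Ω
V = IR = 15.8 × 4.441 = 70.2 V

70.2 V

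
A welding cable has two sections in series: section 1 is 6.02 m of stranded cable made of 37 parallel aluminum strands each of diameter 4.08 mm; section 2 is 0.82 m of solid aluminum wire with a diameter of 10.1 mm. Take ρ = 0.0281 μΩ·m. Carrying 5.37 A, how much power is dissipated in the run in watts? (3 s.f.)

0.0184 W

ρ = 0.0281 μΩ·m = 2.81×10^-8 Ω·m
Section 1: A_strand = π(2.0400e-03)² = 1.307e-05 m²; R₁ = ρL/(N·A_s) = (2.81×10^-8)(6.02)/(37×1.307e-05) = 3.497×10^-4 Ω
Section 2: A = π(d/2)² = π(5.0500e-03 m)² = 8.012e-05 m²
R₂ = (2.81×10^-8)(0.82)/(8.012e-05) = 2.876×10^-4 Ω
R = R₁ + R₂ = 6.373×10^-4 Ω
P = I²R = (5.37)² × 6.373×10^-4 = 0.0184 W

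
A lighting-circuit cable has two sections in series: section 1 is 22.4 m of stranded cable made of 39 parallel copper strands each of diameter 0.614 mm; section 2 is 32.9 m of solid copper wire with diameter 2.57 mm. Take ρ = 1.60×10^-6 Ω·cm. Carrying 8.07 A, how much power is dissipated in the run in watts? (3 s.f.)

8.63 W

ρ = 1.60×10^-6 Ω·cm = 1.60×10^-8 Ω·m
Section 1: A_strand = π(3.0700e-04)² = 2.961e-07 m²; R₁ = ρL/(N·A_s) = (1.60×10^-8)(22.4)/(39×2.961e-07) = 0.03104 Ω
Section 2: A = π(d/2)² = π(1.2850e-03 m)² = 5.187e-06 m²
R₂ = (1.60×10^-8)(32.9)/(5.187e-06) = 0.1015 Ω
R = R₁ + R₂ = 0.1325 Ω
P = I²R = (8.07)² × 0.1325 = 8.63 W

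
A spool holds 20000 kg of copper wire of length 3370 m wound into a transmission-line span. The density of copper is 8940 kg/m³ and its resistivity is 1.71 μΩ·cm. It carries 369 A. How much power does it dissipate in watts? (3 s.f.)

11800 W

ρ = 1.71 μΩ·cm = 1.71×10^-8 Ω·m
A = m/(density·L) = 20000/(8940×3370) = 6.6384e-04 m²
R = ρL/A = (1.71×10^-8)(3370)/(6.6384e-04) = 0.08681 Ω
P = I²R = (369)² × 0.08681 = 11800 W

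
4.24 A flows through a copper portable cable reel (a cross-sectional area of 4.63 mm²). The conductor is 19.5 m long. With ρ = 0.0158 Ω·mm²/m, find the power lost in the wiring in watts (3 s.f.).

1.20 W

ρ = 0.0158 Ω·mm²/m = 1.58×10^-8 Ω·m
A = 4.63 mm² = 4.630e-06 m²
R = ρL/A = (1.58×10^-8)(19.5)/(4.630e-06) = 0.06654 Ω
P = I²R = (4.24)² × 0.06654 = 1.20 W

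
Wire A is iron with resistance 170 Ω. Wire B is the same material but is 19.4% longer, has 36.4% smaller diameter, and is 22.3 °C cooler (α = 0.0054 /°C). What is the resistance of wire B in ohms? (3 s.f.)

R ∝ ρL/d² with ρ ∝ (1+αΔT), so R_B/R_A = (1 + 19.4/100) × (1 − 36.4/100)⁻² × (1 − 0.0054×22.3)
= 1.194 × 2.472 × 0.8796 = 2.596
R_B = 2.596 × 170 = 441 Ω

441 Ω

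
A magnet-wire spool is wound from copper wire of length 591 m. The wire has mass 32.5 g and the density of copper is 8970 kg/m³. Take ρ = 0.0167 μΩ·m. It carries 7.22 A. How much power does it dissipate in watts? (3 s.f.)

83900 W

ρ = 0.0167 μΩ·m = 1.67×10^-8 Ω·m
A = m/(density·L) = 0.0325/(8970×591) = 6.1306e-09 m²
R = ρL/A = (1.67×10^-8)(591)/(6.1306e-09) = 1610 Ω
P = I²R = (7.22)² × 1610 = 83900 W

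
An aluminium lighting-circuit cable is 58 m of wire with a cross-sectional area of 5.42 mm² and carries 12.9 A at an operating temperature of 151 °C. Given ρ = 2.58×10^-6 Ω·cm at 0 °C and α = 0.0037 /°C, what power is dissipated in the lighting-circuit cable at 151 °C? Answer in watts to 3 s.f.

ρ = 2.58×10^-6 Ω·cm = 2.58×10^-8 Ω·m
A = 5.42 mm² = 5.420e-06 m²
R₍0₎ = ρL/A = (2.58×10^-8)(58)/(5.420e-06) = 0.2761 Ω
R₍151₎ = R₍0₎(1 + αΔT) = 0.2761 × (1 + 0.0037×151) = 0.4303 Ω
P = I²R = (12.9)² × 0.4303 = 71.6 W

71.6 W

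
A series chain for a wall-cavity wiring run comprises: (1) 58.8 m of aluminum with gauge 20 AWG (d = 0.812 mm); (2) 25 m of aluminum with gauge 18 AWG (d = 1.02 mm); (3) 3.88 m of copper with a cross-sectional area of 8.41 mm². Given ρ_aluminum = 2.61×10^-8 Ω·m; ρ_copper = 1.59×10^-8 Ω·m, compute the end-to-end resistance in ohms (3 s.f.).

Seg 1: A = π(0.812/2 mm)² = π(4.0600e-04 m)² = 5.178e-07 m²
R_1 = (2.61×10^-8)(58.8)/(5.178e-07) = 2.964 Ω
Seg 2: A = π(1.02/2 mm)² = π(5.1000e-04 m)² = 8.171e-07 m²
R_2 = (2.61×10^-8)(25)/(8.171e-07) = 0.7985 Ω
Seg 3: A = 8.41 mm² = 8.410e-06 m²
R_3 = (1.59×10^-8)(3.88)/(8.410e-06) = 0.007336 Ω
R_total = R_1 + R_2 + R_3 = 3.77 Ω

3.77 Ω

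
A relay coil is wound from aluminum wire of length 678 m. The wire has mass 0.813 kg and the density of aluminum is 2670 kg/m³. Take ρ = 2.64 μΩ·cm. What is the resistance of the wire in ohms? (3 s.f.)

ρ = 2.64 μΩ·cm = 2.64×10^-8 Ω·m
A = m/(density·L) = 0.813/(2670×678) = 4.4911e-07 m²
R = ρL/A = (2.64×10^-8)(678)/(4.4911e-07) = 39.9 Ω

39.9 Ω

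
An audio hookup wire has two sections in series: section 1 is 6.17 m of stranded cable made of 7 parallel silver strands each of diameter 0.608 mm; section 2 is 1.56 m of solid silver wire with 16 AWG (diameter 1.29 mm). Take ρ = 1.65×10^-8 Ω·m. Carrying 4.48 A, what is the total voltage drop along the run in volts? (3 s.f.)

0.313 V

Section 1: A_strand = π(3.0400e-04)² = 2.903e-07 m²; R₁ = ρL/(N·A_s) = (1.65×10^-8)(6.17)/(7×2.903e-07) = 0.05009 Ω
Section 2: A = π(1.29/2 mm)² = π(6.4500e-04 m)² = 1.307e-06 m²
R₂ = (1.65×10^-8)(1.56)/(1.307e-06) = 0.01969 Ω
R = R₁ + R₂ = 0.06979 Ω
V = IR = 4.48 × 0.06979 = 0.313 V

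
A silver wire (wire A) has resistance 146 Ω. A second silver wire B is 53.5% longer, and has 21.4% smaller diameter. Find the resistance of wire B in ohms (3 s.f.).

363 Ω

R ∝ L/d², so R_B/R_A = (1 + 53.5/100) × (1 − 21.4/100)⁻²
= 1.535 × 1.619 = 2.485
R_B = 2.485 × 146 = 363 Ω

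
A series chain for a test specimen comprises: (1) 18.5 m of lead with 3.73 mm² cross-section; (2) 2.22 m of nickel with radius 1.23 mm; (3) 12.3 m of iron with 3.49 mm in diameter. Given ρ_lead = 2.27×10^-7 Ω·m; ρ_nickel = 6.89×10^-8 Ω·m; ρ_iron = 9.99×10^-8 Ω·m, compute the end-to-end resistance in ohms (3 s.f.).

Seg 1: A = 3.73 mm² = 3.730e-06 m²
R_1 = (2.27×10^-7)(18.5)/(3.730e-06) = 1.126 Ω
Seg 2: A = πr² = π(1.2300e-03 m)² = 4.753e-06 m²
R_2 = (6.89×10^-8)(2.22)/(4.753e-06) = 0.03218 Ω
Seg 3: A = π(d/2)² = π(1.7450e-03 m)² = 9.566e-06 m²
R_3 = (9.99×10^-8)(12.3)/(9.566e-06) = 0.1284 Ω
R_total = R_1 + R_2 + R_3 = 1.29 Ω

1.29 Ω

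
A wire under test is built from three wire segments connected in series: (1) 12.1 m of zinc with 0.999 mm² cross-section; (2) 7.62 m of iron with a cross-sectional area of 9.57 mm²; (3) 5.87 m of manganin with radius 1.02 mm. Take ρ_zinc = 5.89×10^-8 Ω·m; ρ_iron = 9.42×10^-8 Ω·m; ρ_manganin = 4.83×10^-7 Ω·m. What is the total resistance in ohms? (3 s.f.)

1.66 Ω

Seg 1: A = 0.999 mm² = 9.990e-07 m²
R_1 = (5.89×10^-8)(12.1)/(9.990e-07) = 0.7134 Ω
Seg 2: A = 9.57 mm² = 9.570e-06 m²
R_2 = (9.42×10^-8)(7.62)/(9.570e-06) = 0.07501 Ω
Seg 3: A = πr² = π(1.0200e-03 m)² = 3.269e-06 m²
R_3 = (4.83×10^-7)(5.87)/(3.269e-06) = 0.8674 Ω
R_total = R_1 + R_2 + R_3 = 1.66 Ω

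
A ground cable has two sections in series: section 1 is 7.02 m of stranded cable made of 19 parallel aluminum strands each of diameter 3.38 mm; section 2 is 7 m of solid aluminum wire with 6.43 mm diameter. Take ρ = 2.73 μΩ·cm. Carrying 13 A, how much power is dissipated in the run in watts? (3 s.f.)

ρ = 2.73 μΩ·cm = 2.73×10^-8 Ω·m
Section 1: A_strand = π(1.6900e-03)² = 8.973e-06 m²; R₁ = ρL/(N·A_s) = (2.73×10^-8)(7.02)/(19×8.973e-06) = 0.001124 Ω
Section 2: A = π(d/2)² = π(3.2150e-03 m)² = 3.247e-05 m²
R₂ = (2.73×10^-8)(7)/(3.247e-05) = 0.005885 Ω
R = R₁ + R₂ = 0.007009 Ω
P = I²R = (13)² × 0.007009 = 1.18 W

1.18 W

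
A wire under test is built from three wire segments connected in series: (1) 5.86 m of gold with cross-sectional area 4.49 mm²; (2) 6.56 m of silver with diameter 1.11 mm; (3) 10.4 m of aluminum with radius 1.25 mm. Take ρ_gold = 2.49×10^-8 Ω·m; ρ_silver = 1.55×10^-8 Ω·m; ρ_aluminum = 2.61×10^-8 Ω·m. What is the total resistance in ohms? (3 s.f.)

Seg 1: A = 4.49 mm² = 4.490e-06 m²
R_1 = (2.49×10^-8)(5.86)/(4.490e-06) = 0.0325 Ω
Seg 2: A = π(d/2)² = π(5.5500e-04 m)² = 9.677e-07 m²
R_2 = (1.55×10^-8)(6.56)/(9.677e-07) = 0.1051 Ω
Seg 3: A = πr² = π(1.2500e-03 m)² = 4.909e-06 m²
R_3 = (2.61×10^-8)(10.4)/(4.909e-06) = 0.0553 Ω
R_total = R_1 + R_2 + R_3 = 0.193 Ω

0.193 Ω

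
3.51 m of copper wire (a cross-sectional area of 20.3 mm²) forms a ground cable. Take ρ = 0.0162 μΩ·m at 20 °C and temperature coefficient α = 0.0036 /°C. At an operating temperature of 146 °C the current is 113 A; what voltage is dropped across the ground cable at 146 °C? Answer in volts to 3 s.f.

0.460 V

ρ = 0.0162 μΩ·m = 1.62×10^-8 Ω·m
A = 20.3 mm² = 2.030e-05 m²
R₍20₎ = ρL/A = (1.62×10^-8)(3.51)/(2.030e-05) = 0.002801 Ω
R₍146₎ = R₍20₎(1 + αΔT) = 0.002801 × (1 + 0.0036×126) = 0.004072 Ω
V = IR = 113 × 0.004072 = 0.460 V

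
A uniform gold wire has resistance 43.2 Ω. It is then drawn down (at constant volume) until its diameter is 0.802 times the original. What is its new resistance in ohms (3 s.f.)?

Volume constant ⇒ L' = L/r² with r = 0.802. R' = ρL'/A' = ρ(L/r²)/(πr²d₀²/4) = R/r⁴.
R' = 2.417 × 43.2 = 104 Ω

104 Ω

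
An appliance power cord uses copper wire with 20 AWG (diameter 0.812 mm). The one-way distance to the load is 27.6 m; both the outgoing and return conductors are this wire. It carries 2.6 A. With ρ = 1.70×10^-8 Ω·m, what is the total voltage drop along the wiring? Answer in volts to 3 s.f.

4.71 V

A = π(0.812/2 mm)² = π(4.0600e-04 m)² = 5.178e-07 m²
Total conductor length (both ways) L = 2 × 27.6 = 55.2 m
R = ρL/A = (1.70×10^-8)(55.2)/(5.178e-07) = 1.812 Ω
V = IR = 2.6 × 1.812 = 4.71 V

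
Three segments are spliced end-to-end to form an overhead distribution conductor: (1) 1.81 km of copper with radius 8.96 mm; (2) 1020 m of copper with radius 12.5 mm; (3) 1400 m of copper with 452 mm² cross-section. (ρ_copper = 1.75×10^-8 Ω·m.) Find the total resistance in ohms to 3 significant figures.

Seg 1: A = πr² = π(8.9600e-03 m)² = 2.522e-04 m²
R_1 = (1.75×10^-8)(1810)/(2.522e-04) = 0.1256 Ω
Seg 2: A = πr² = π(1.2500e-02 m)² = 4.909e-04 m²
R_2 = (1.75×10^-8)(1020)/(4.909e-04) = 0.03636 Ω
Seg 3: A = 452 mm² = 4.520e-04 m²
R_3 = (1.75×10^-8)(1400)/(4.520e-04) = 0.0542 Ω
R_total = R_1 + R_2 + R_3 = 0.216 Ω

0.216 Ω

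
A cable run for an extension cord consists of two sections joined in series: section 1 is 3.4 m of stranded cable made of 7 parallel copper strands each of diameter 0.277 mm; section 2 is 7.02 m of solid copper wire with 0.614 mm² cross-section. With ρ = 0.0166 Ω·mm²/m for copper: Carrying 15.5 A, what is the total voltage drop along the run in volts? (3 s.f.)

5.02 V

ρ = 0.0166 Ω·mm²/m = 1.66×10^-8 Ω·m
Section 1: A_strand = π(1.3850e-04)² = 6.026e-08 m²; R₁ = ρL/(N·A_s) = (1.66×10^-8)(3.4)/(7×6.026e-08) = 0.1338 Ω
Section 2: A = 0.614 mm² = 6.140e-07 m²
R₂ = (1.66×10^-8)(7.02)/(6.140e-07) = 0.1898 Ω
R = R₁ + R₂ = 0.3236 Ω
V = IR = 15.5 × 0.3236 = 5.02 V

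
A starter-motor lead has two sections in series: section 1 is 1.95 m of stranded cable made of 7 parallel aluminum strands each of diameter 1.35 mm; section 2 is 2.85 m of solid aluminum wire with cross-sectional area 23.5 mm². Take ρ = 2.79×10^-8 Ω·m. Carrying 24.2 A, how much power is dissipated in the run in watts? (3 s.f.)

5.16 W

Section 1: A_strand = π(6.7500e-04)² = 1.431e-06 m²; R₁ = ρL/(N·A_s) = (2.79×10^-8)(1.95)/(7×1.431e-06) = 0.00543 Ω
Section 2: A = 23.5 mm² = 2.350e-05 m²
R₂ = (2.79×10^-8)(2.85)/(2.350e-05) = 0.003384 Ω
R = R₁ + R₂ = 0.008813 Ω
P = I²R = (24.2)² × 0.008813 = 5.16 W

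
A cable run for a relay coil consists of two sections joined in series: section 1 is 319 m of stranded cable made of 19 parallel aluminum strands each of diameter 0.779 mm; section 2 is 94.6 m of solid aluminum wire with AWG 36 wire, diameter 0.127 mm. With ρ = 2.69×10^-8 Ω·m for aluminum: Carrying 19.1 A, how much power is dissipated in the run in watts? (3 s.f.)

Section 1: A_strand = π(3.8950e-04)² = 4.766e-07 m²; R₁ = ρL/(N·A_s) = (2.69×10^-8)(319)/(19×4.766e-07) = 0.9476 Ω
Section 2: A = π(0.127/2 mm)² = π(6.3500e-05 m)² = 1.267e-08 m²
R₂ = (2.69×10^-8)(94.6)/(1.267e-08) = 200.9 Ω
R = R₁ + R₂ = 201.8 Ω
P = I²R = (19.1)² × 201.8 = 73600 W

73600 W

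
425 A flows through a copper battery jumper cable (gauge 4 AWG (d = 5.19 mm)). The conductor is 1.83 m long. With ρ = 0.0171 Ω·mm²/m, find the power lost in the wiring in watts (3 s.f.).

267 W

ρ = 0.0171 Ω·mm²/m = 1.71×10^-8 Ω·m
A = π(5.19/2 mm)² = π(2.5950e-03 m)² = 2.116e-05 m²
R = ρL/A = (1.71×10^-8)(1.83)/(2.116e-05) = 0.001479 Ω
P = I²R = (425)² × 0.001479 = 267 W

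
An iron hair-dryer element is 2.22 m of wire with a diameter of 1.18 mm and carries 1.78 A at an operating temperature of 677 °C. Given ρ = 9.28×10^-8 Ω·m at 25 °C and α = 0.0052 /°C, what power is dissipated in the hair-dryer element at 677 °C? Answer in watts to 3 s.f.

A = π(d/2)² = π(5.9000e-04 m)² = 1.094e-06 m²
R₍25₎ = ρL/A = (9.28×10^-8)(2.22)/(1.094e-06) = 0.1884 Ω
R₍677₎ = R₍25₎(1 + αΔT) = 0.1884 × (1 + 0.0052×652) = 0.8271 Ω
P = I²R = (1.78)² × 0.8271 = 2.62 W

2.62 W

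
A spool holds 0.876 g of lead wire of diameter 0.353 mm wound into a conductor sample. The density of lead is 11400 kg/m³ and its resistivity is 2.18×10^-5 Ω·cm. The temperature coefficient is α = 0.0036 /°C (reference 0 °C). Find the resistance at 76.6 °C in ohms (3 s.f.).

2.23 Ω

ρ = 2.18×10^-5 Ω·cm = 2.18×10^-7 Ω·m
A = π(d/2)² = π(1.7650e-04 m)² = 9.7868e-08 m²
L = m/(density·A) = 8.760×10^-4/(11400×9.7868e-08) = 0.7852 m
R = ρL/A = (2.18×10^-7)(0.7852)/(9.7868e-08) = 1.749 Ω
R(76.6 °C) = 1.749 × (1 + 0.0036×76.6) = 2.23 Ω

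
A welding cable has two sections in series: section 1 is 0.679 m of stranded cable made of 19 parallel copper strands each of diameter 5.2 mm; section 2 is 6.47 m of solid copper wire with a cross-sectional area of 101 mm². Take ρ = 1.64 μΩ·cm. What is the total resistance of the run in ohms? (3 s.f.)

ρ = 1.64 μΩ·cm = 1.64×10^-8 Ω·m
Section 1: A_strand = π(2.6000e-03)² = 2.124e-05 m²; R₁ = ρL/(N·A_s) = (1.64×10^-8)(0.679)/(19×2.124e-05) = 2.760×10^-5 Ω
Section 2: A = 101 mm² = 1.010e-04 m²
R₂ = (1.64×10^-8)(6.47)/(1.010e-04) = 0.001051 Ω
R = R₁ + R₂ = 0.00108 Ω

0.00108 Ω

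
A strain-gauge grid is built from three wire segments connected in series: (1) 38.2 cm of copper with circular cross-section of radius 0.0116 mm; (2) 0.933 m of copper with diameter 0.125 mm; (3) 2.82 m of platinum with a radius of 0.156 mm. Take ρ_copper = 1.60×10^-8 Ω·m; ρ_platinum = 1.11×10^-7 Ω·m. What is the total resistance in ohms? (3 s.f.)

Seg 1: A = πr² = π(1.1600e-05 m)² = 4.227e-10 m²
R_1 = (1.60×10^-8)(0.382)/(4.227e-10) = 14.46 Ω
Seg 2: A = π(d/2)² = π(6.2500e-05 m)² = 1.227e-08 m²
R_2 = (1.60×10^-8)(0.933)/(1.227e-08) = 1.216 Ω
Seg 3: A = πr² = π(1.5600e-04 m)² = 7.645e-08 m²
R_3 = (1.11×10^-7)(2.82)/(7.645e-08) = 4.094 Ω
R_total = R_1 + R_2 + R_3 = 19.8 Ω

19.8 Ω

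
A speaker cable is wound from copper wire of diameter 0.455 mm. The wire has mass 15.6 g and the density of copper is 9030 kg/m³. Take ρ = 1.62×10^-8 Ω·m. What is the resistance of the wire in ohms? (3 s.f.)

A = π(d/2)² = π(2.2750e-04 m)² = 1.6260e-07 m²
L = m/(density·A) = 0.0156/(9030×1.6260e-07) = 10.62 m
R = ρL/A = (1.62×10^-8)(10.62)/(1.6260e-07) = 1.06 Ω

1.06 Ω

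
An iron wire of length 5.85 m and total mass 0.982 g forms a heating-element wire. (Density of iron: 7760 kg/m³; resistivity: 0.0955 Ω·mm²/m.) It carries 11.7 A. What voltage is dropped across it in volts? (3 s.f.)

ρ = 0.0955 Ω·mm²/m = 9.55×10^-8 Ω·m
A = m/(density·L) = 9.820×10^-4/(7760×5.85) = 2.1632e-08 m²
R = ρL/A = (9.55×10^-8)(5.85)/(2.1632e-08) = 25.83 Ω
V = IR = 11.7 × 25.83 = 302 V

302 V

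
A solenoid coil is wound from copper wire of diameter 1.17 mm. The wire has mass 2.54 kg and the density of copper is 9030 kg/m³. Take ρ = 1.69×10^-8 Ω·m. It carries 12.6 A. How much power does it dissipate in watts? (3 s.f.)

A = π(d/2)² = π(5.8500e-04 m)² = 1.0751e-06 m²
L = m/(density·A) = 2.54/(9030×1.0751e-06) = 261.6 m
R = ρL/A = (1.69×10^-8)(261.6)/(1.0751e-06) = 4.113 Ω
P = I²R = (12.6)² × 4.113 = 653 W

653 W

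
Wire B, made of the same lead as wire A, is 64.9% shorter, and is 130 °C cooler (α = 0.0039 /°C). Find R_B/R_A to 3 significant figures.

0.173

R ∝ ρL/d² with ρ ∝ (1+αΔT), so R_B/R_A = (1 − 64.9/100) × (1 − 0.0039×130)
= 0.351 × 0.493 = 0.173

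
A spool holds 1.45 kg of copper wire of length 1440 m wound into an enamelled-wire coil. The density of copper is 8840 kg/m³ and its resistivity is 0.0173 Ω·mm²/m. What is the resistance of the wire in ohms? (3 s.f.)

219 Ω

ρ = 0.0173 Ω·mm²/m = 1.73×10^-8 Ω·m
A = m/(density·L) = 1.45/(8840×1440) = 1.1391e-07 m²
R = ρL/A = (1.73×10^-8)(1440)/(1.1391e-07) = 219 Ω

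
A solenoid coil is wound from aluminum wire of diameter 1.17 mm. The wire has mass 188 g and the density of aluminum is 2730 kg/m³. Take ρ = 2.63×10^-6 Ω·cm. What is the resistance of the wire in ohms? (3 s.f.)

1.57 Ω

ρ = 2.63×10^-6 Ω·cm = 2.63×10^-8 Ω·m
A = π(d/2)² = π(5.8500e-04 m)² = 1.0751e-06 m²
L = m/(density·A) = 0.188/(2730×1.0751e-06) = 64.05 m
R = ρL/A = (2.63×10^-8)(64.05)/(1.0751e-06) = 1.57 Ω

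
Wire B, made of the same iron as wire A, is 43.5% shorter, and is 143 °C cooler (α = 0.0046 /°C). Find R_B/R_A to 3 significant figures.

0.193

R ∝ ρL/d² with ρ ∝ (1+αΔT), so R_B/R_A = (1 − 43.5/100) × (1 − 0.0046×143)
= 0.565 × 0.3422 = 0.193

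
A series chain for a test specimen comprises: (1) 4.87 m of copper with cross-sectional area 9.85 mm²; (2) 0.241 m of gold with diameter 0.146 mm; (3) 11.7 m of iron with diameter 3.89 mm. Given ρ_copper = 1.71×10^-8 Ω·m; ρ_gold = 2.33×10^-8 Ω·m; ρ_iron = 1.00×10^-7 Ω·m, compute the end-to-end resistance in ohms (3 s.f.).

Seg 1: A = 9.85 mm² = 9.850e-06 m²
R_1 = (1.71×10^-8)(4.87)/(9.850e-06) = 0.008455 Ω
Seg 2: A = π(d/2)² = π(7.3000e-05 m)² = 1.674e-08 m²
R_2 = (2.33×10^-8)(0.241)/(1.674e-08) = 0.3354 Ω
Seg 3: A = π(d/2)² = π(1.9450e-03 m)² = 1.188e-05 m²
R_3 = (1.00×10^-7)(11.7)/(1.188e-05) = 0.09845 Ω
R_total = R_1 + R_2 + R_3 = 0.442 Ω

0.442 Ω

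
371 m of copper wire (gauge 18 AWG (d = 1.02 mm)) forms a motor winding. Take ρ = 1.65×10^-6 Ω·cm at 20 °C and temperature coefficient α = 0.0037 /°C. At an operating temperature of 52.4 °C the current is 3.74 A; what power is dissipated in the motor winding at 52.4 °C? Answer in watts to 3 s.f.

117 W

ρ = 1.65×10^-6 Ω·cm = 1.65×10^-8 Ω·m
A = π(1.02/2 mm)² = π(5.1000e-04 m)² = 8.171e-07 m²
R₍20₎ = ρL/A = (1.65×10^-8)(371)/(8.171e-07) = 7.491 Ω
R₍52.4₎ = R₍20₎(1 + αΔT) = 7.491 × (1 + 0.0037×32.4) = 8.39 Ω
P = I²R = (3.74)² × 8.39 = 117 W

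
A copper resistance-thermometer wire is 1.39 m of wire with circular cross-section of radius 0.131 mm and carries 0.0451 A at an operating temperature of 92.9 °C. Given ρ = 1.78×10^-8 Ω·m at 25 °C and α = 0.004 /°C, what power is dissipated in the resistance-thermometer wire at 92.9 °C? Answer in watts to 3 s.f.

0.00119 W

A = πr² = π(1.3100e-04 m)² = 5.391e-08 m²
R₍25₎ = ρL/A = (1.78×10^-8)(1.39)/(5.391e-08) = 0.4589 Ω
R₍92.9₎ = R₍25₎(1 + αΔT) = 0.4589 × (1 + 0.004×67.9) = 0.5836 Ω
P = I²R = (0.0451)² × 0.5836 = 0.00119 W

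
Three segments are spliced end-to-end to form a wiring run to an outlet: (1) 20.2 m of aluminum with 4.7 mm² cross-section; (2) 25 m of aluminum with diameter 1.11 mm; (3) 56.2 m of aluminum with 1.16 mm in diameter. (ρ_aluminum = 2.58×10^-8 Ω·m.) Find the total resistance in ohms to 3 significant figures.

2.15 Ω

Seg 1: A = 4.7 mm² = 4.700e-06 m²
R_1 = (2.58×10^-8)(20.2)/(4.700e-06) = 0.1109 Ω
Seg 2: A = π(d/2)² = π(5.5500e-04 m)² = 9.677e-07 m²
R_2 = (2.58×10^-8)(25)/(9.677e-07) = 0.6665 Ω
Seg 3: A = π(d/2)² = π(5.8000e-04 m)² = 1.057e-06 m²
R_3 = (2.58×10^-8)(56.2)/(1.057e-06) = 1.372 Ω
R_total = R_1 + R_2 + R_3 = 2.15 Ω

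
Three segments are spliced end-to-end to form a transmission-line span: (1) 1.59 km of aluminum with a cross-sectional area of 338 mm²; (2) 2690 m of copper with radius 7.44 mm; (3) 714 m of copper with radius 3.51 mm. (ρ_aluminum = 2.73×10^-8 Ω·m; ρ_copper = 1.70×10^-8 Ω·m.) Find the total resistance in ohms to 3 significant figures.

Seg 1: A = 338 mm² = 3.380e-04 m²
R_1 = (2.73×10^-8)(1590)/(3.380e-04) = 0.1284 Ω
Seg 2: A = πr² = π(7.4400e-03 m)² = 1.739e-04 m²
R_2 = (1.70×10^-8)(2690)/(1.739e-04) = 0.263 Ω
Seg 3: A = πr² = π(3.5100e-03 m)² = 3.870e-05 m²
R_3 = (1.70×10^-8)(714)/(3.870e-05) = 0.3136 Ω
R_total = R_1 + R_2 + R_3 = 0.705 Ω

0.705 Ω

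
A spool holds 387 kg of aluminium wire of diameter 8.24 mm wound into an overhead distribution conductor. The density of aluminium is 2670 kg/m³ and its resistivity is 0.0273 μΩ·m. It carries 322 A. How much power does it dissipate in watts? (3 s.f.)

ρ = 0.0273 μΩ·m = 2.73×10^-8 Ω·m
A = π(d/2)² = π(4.1200e-03 m)² = 5.3327e-05 m²
L = m/(density·A) = 387/(2670×5.3327e-05) = 2718 m
R = ρL/A = (2.73×10^-8)(2718)/(5.3327e-05) = 1.391 Ω
P = I²R = (322)² × 1.391 = 1.44×10^5 W

1.44×10^5 W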